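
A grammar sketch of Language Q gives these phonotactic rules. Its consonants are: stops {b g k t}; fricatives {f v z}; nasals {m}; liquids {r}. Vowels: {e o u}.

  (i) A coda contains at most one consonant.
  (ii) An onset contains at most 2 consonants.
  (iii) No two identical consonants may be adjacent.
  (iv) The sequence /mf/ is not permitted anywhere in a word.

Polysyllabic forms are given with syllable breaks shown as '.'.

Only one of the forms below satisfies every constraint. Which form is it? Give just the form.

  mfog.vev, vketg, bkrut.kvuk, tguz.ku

tguz.ku

mfog.vev — violates constraint (iv): contains banned sequence /mf/ → phonotactically illegal
vketg — violates constraint (i): syllable 1 coda /tg/ has 2 consonants (> 1) → phonotactically illegal
bkrut.kvuk — violates constraint (ii): syllable 1 onset /bkr/ has 3 consonants (> 2) → phonotactically illegal
tguz.ku — σ1 onset /tg/ (2C), coda /z/ ok; σ2 onset /k/, coda /∅/ ok → phonotactically legal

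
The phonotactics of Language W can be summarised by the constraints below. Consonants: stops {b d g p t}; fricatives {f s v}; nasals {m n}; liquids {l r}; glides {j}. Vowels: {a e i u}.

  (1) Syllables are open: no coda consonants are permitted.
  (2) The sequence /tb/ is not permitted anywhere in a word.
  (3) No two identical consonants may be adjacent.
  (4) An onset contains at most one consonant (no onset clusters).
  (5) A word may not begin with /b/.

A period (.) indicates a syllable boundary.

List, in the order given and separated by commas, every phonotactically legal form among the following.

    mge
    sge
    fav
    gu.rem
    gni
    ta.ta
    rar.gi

ta.ta

mge — violates constraint 4: syllable 1 onset /mg/ has 2 consonants (> 1) → phonotactically illegal
sge — violates constraint 4: syllable 1 onset /sg/ has 2 consonants (> 1) → phonotactically illegal
fav — violates constraint 1: syllable 1 coda /v/ has 1 consonant (> 0) → phonotactically illegal
gu.rem — violates constraint 1: syllable 2 coda /m/ has 1 consonant (> 0) → phonotactically illegal
gni — violates constraint 4: syllable 1 onset /gn/ has 2 consonants (> 1) → phonotactically illegal
ta.ta — σ1 onset /t/, coda /∅/ ok; σ2 onset /t/, coda /∅/ ok → phonotactically legal
rar.gi — violates constraint 1: syllable 1 coda /r/ has 1 consonant (> 0) → phonotactically illegal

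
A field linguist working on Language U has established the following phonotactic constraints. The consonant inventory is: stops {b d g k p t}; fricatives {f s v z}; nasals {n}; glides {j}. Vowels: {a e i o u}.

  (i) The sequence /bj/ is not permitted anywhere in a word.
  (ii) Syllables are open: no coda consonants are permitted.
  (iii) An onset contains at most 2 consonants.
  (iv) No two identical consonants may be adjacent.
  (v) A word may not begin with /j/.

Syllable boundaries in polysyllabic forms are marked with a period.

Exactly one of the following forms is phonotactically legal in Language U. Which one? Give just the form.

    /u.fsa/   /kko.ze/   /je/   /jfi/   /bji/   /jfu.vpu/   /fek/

/u.fsa/

/u.fsa/ — σ1 onset /∅/, coda /∅/ ok; σ2 onset /fs/ (2C), coda /∅/ ok → phonotactically legal
/kko.ze/ — violates constraint (iv): adjacent identical consonants /kk/ → phonotactically illegal
/je/ — violates constraint (v): word begins with /j/ → phonotactically illegal
/jfi/ — violates constraint (v): word begins with /j/ → phonotactically illegal
/bji/ — violates constraint (i): contains banned sequence /bj/ → phonotactically illegal
/jfu.vpu/ — violates constraint (v): word begins with /j/ → phonotactically illegal
/fek/ — violates constraint (ii): syllable 1 coda /k/ has 1 consonant (> 0) → phonotactically illegal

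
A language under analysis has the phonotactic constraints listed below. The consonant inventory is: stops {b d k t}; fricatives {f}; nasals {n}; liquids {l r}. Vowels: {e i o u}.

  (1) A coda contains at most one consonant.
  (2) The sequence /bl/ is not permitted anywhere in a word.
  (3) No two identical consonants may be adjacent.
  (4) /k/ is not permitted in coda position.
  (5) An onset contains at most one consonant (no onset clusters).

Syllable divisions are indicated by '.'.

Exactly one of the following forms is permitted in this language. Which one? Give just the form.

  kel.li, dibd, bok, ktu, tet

tet

kel.li — violates constraint 3: adjacent identical consonants /ll/ → not permitted
dibd — violates constraint 1: syllable 1 coda /bd/ has 2 consonants (> 1) → not permitted
bok — violates constraint 4: syllable 1 coda contains /k/ → not permitted
ktu — violates constraint 5: syllable 1 onset /kt/ has 2 consonants (> 1) → not permitted
tet — σ1 onset /t/, coda /t/ ok → permitted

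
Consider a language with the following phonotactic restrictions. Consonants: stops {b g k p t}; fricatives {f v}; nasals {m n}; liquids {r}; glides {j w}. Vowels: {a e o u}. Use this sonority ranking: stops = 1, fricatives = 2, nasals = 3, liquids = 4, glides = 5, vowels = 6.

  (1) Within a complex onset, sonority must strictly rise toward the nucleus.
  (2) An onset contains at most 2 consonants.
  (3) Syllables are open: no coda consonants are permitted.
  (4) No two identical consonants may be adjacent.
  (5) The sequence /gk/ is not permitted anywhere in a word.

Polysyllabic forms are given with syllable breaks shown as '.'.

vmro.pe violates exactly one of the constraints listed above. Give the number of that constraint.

2

vmro.pe: syllable 1 onset /vmr/ has 3 consonants (> 2).
This is a violation of constraint 2: "An onset contains at most 2 consonants."
The remaining constraints (1, 3, 4, 5) are satisfied.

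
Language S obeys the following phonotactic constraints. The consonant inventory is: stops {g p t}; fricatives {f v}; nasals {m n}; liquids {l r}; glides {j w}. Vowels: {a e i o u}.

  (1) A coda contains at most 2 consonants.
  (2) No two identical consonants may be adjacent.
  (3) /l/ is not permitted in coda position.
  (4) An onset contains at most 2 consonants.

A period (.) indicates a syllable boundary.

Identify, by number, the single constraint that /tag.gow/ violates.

/tag.gow/: adjacent identical consonants /gg/.
This is a violation of constraint 2: "No two identical consonants may be adjacent."
The remaining constraints (1, 3, 4) are satisfied.

2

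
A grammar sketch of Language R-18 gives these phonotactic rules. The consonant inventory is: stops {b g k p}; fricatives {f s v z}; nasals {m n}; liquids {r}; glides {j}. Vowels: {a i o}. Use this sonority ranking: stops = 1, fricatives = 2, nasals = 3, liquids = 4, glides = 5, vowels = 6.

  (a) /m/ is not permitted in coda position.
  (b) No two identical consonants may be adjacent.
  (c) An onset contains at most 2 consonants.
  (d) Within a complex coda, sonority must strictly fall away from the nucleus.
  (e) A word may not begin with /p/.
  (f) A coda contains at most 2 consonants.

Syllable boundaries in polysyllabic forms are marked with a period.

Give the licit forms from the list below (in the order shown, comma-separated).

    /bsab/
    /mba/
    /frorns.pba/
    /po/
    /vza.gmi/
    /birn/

/bsab/ — σ1 onset /bs/ (2C), coda /b/ ok → licit
/mba/ — σ1 onset /mb/ (2C), coda /∅/ ok → licit
/frorns.pba/ — violates constraint (f): syllable 1 coda /rns/ has 3 consonants (> 2) → illicit
/po/ — violates constraint (e): word begins with /p/ → illicit
/vza.gmi/ — σ1 onset /vz/ (2C), coda /∅/ ok; σ2 onset /gm/ (2C), coda /∅/ ok → licit
/birn/ — σ1 onset /b/, coda /rn/ (4→3 falls) ok → licit

/bsab/, /mba/, /vza.gmi/, /birn/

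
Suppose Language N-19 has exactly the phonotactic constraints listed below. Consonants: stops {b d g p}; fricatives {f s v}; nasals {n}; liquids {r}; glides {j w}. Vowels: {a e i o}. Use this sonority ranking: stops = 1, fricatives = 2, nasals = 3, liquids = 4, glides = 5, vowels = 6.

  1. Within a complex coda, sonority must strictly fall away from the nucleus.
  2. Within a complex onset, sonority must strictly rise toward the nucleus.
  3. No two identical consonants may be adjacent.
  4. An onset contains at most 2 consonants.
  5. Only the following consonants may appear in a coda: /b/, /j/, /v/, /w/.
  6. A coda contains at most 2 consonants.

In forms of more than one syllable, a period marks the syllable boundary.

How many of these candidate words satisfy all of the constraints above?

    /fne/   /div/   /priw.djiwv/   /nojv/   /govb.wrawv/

/fne/ — σ1 onset /fn/ (2→3 rises), coda /∅/ ok → well-formed
/div/ — σ1 onset /d/, coda /v/ ok → well-formed
/priw.djiwv/ — σ1 onset /pr/ (1→4 rises), coda /w/ ok; σ2 onset /dj/ (1→5 rises), coda /wv/ (5→2 falls) ok → well-formed
/nojv/ — σ1 onset /n/, coda /jv/ (5→2 falls) ok → well-formed
/govb.wrawv/ — violates constraint 2: syllable 2 onset /wr/: /w/ (glide, 5) → /r/ (liquid, 4) does not rise → ill-formed
Well-formed: /fne/, /div/, /priw.djiwv/, /nojv/ → 4.

4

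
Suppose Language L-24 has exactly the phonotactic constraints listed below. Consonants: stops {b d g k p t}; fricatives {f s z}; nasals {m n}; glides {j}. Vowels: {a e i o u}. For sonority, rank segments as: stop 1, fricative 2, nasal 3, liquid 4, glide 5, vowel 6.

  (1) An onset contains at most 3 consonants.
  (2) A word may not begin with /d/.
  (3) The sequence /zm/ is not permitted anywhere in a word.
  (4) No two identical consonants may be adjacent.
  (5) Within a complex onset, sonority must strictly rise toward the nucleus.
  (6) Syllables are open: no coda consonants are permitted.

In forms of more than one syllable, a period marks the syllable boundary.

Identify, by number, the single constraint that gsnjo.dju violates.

gsnjo.dju: syllable 1 onset /gsnj/ has 4 consonants (> 3).
This is a violation of constraint 1: "An onset contains at most 3 consonants."
The remaining constraints (2, 3, 4, 5, 6) are satisfied.

1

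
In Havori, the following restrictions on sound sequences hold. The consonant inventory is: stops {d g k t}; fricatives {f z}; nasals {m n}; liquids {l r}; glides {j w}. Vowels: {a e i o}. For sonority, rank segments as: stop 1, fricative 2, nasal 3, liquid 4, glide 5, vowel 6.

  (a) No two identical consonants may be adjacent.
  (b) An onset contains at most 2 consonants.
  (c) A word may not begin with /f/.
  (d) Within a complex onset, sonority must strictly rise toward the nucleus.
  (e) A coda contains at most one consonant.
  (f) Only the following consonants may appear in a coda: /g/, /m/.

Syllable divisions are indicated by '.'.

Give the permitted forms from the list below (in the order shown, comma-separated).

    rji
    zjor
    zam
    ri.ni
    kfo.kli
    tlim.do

rji — σ1 onset /rj/ (4→5 rises), coda /∅/ ok → permitted
zjor — violates constraint (f): syllable 1 coda contains /r/, which is not a licensed coda consonant → not permitted
zam — σ1 onset /z/, coda /m/ ok → permitted
ri.ni — σ1 onset /r/, coda /∅/ ok; σ2 onset /n/, coda /∅/ ok → permitted
kfo.kli — σ1 onset /kf/ (1→2 rises), coda /∅/ ok; σ2 onset /kl/ (1→4 rises), coda /∅/ ok → permitted
tlim.do — σ1 onset /tl/ (1→4 rises), coda /m/ ok; σ2 onset /d/, coda /∅/ ok → permitted

rji, zam, ri.ni, kfo.kli, tlim.do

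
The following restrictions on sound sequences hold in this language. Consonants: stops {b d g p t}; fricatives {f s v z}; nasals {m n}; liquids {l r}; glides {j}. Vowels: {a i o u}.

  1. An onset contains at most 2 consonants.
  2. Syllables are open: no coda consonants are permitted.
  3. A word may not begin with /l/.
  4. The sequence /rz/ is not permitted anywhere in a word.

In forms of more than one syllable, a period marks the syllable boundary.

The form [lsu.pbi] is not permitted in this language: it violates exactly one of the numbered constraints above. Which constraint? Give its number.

3

[lsu.pbi]: word begins with /l/.
This is a violation of constraint 3: "A word may not begin with /l/."
The remaining constraints (1, 2, 4) are satisfied.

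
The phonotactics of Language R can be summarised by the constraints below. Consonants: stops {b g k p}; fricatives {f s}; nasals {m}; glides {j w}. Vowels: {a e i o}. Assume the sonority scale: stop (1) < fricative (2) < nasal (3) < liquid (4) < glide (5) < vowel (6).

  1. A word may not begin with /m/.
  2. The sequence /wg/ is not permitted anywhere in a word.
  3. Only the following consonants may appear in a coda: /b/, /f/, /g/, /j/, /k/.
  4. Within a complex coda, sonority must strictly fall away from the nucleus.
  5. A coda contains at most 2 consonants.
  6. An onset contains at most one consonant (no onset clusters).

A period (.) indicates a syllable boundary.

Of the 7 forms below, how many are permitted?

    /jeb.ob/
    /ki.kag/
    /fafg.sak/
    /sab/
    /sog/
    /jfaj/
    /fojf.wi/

/jeb.ob/ — σ1 onset /j/, coda /b/ ok; σ2 onset /∅/, coda /b/ ok → permitted
/ki.kag/ — σ1 onset /k/, coda /∅/ ok; σ2 onset /k/, coda /g/ ok → permitted
/fafg.sak/ — σ1 onset /f/, coda /fg/ (2→1 falls) ok; σ2 onset /s/, coda /k/ ok → permitted
/sab/ — σ1 onset /s/, coda /b/ ok → permitted
/sog/ — σ1 onset /s/, coda /g/ ok → permitted
/jfaj/ — violates constraint 6: syllable 1 onset /jf/ has 2 consonants (> 1) → not permitted
/fojf.wi/ — σ1 onset /f/, coda /jf/ (5→2 falls) ok; σ2 onset /w/, coda /∅/ ok → permitted
Permitted: /jeb.ob/, /ki.kag/, /fafg.sak/, /sab/, /sog/, /fojf.wi/ → 6.

6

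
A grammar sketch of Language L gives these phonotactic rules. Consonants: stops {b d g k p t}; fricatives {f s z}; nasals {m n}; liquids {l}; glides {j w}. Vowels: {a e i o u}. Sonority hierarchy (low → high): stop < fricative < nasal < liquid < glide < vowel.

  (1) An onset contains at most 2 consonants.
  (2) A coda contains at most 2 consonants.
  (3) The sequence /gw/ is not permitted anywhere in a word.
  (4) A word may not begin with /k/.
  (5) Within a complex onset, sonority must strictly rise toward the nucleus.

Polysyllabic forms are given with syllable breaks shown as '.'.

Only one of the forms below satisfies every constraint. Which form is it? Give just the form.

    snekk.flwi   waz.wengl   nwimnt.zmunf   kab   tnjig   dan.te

snekk.flwi — violates constraint 1: syllable 2 onset /flw/ has 3 consonants (> 2) → phonotactically illegal
waz.wengl — violates constraint 2: syllable 2 coda /ngl/ has 3 consonants (> 2) → phonotactically illegal
nwimnt.zmunf — violates constraint 2: syllable 1 coda /mnt/ has 3 consonants (> 2) → phonotactically illegal
kab — violates constraint 4: word begins with /k/ → phonotactically illegal
tnjig — violates constraint 1: syllable 1 onset /tnj/ has 3 consonants (> 2) → phonotactically illegal
dan.te — σ1 onset /d/, coda /n/ ok; σ2 onset /t/, coda /∅/ ok → phonotactically legal

dan.te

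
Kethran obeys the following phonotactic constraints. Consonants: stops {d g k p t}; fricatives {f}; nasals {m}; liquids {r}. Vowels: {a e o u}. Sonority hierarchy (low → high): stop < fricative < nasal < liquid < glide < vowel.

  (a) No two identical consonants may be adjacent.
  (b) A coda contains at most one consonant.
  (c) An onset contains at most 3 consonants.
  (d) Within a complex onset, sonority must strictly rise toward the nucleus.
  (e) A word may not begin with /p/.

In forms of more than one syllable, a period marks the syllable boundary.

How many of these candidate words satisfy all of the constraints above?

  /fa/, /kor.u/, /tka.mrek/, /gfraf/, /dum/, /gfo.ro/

5

/fa/ — σ1 onset /f/, coda /∅/ ok → well-formed
/kor.u/ — σ1 onset /k/, coda /r/ ok; σ2 onset /∅/, coda /∅/ ok → well-formed
/tka.mrek/ — violates constraint (d): syllable 1 onset /tk/: /t/ (stop, 1) → /k/ (stop, 1) does not rise → ill-formed
/gfraf/ — σ1 onset /gfr/ (1→2→4 rises), coda /f/ ok → well-formed
/dum/ — σ1 onset /d/, coda /m/ ok → well-formed
/gfo.ro/ — σ1 onset /gf/ (1→2 rises), coda /∅/ ok; σ2 onset /r/, coda /∅/ ok → well-formed
Well-formed: /fa/, /kor.u/, /gfraf/, /dum/, /gfo.ro/ → 5.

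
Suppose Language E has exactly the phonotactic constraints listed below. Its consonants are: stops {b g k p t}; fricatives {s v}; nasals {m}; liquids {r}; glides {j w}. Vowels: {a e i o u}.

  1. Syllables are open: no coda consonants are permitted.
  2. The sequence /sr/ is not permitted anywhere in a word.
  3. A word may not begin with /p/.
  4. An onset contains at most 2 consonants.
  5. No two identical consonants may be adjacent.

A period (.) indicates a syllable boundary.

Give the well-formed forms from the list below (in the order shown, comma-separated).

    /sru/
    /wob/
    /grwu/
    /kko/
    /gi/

/gi/

/sru/ — violates constraint 2: contains banned sequence /sr/ → ill-formed
/wob/ — violates constraint 1: syllable 1 coda /b/ has 1 consonant (> 0) → ill-formed
/grwu/ — violates constraint 4: syllable 1 onset /grw/ has 3 consonants (> 2) → ill-formed
/kko/ — violates constraint 5: adjacent identical consonants /kk/ → ill-formed
/gi/ — σ1 onset /g/, coda /∅/ ok → well-formed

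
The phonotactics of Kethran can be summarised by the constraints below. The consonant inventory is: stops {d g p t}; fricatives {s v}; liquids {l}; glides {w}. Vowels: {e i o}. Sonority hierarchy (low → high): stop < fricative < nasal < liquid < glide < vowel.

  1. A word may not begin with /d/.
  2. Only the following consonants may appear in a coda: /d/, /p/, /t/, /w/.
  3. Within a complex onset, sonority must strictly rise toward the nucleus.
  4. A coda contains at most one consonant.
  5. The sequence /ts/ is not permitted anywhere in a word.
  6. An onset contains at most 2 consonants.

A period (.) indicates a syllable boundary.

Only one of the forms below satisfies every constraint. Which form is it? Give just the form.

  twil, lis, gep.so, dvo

twil — violates constraint 2: syllable 1 coda contains /l/, which is not a licensed coda consonant → ill-formed
lis — violates constraint 2: syllable 1 coda contains /s/, which is not a licensed coda consonant → ill-formed
gep.so — σ1 onset /g/, coda /p/ ok; σ2 onset /s/, coda /∅/ ok → well-formed
dvo — violates constraint 1: word begins with /d/ → ill-formed

gep.so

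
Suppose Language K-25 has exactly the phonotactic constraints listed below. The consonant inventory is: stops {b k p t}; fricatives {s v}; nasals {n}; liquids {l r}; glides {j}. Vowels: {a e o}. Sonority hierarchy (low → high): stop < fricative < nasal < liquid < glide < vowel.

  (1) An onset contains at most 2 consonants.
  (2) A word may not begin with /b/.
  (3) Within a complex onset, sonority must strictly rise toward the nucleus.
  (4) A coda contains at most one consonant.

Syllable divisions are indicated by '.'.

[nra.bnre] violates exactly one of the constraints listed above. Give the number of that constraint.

[nra.bnre]: syllable 2 onset /bnr/ has 3 consonants (> 2).
This is a violation of constraint 1: "An onset contains at most 2 consonants."
The remaining constraints (2, 3, 4) are satisfied.

1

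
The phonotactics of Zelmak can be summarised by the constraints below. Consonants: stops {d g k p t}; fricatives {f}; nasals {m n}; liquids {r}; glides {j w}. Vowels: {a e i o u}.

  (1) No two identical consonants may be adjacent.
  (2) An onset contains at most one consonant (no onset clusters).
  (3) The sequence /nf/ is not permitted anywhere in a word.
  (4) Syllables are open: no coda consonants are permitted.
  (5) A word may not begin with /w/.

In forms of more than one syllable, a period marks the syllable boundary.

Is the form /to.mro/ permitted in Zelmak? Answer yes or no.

/to.mro/ — violates constraint 2: syllable 2 onset /mr/ has 2 consonants (> 1) → not permitted

no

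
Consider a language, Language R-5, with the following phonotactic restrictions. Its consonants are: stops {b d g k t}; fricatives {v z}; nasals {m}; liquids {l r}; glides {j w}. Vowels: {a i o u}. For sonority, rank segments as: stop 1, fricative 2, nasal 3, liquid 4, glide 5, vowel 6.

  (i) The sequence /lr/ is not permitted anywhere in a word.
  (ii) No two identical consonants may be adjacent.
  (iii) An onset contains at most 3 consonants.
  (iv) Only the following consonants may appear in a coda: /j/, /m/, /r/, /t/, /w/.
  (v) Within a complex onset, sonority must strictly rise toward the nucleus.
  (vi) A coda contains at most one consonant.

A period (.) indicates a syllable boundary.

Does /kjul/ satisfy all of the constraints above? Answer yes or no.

no

/kjul/ — violates constraint (iv): syllable 1 coda contains /l/, which is not a licensed coda consonant → illicit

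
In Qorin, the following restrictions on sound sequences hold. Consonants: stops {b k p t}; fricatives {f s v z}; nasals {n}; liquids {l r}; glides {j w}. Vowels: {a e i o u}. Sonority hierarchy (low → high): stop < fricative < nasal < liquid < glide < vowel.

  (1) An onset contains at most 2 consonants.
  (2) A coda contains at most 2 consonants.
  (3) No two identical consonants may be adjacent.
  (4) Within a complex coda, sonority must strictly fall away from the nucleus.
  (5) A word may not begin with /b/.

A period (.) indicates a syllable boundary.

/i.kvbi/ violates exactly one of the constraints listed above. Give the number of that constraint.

/i.kvbi/: syllable 2 onset /kvb/ has 3 consonants (> 2).
This is a violation of constraint 1: "An onset contains at most 2 consonants."
The remaining constraints (2, 3, 4, 5) are satisfied.

1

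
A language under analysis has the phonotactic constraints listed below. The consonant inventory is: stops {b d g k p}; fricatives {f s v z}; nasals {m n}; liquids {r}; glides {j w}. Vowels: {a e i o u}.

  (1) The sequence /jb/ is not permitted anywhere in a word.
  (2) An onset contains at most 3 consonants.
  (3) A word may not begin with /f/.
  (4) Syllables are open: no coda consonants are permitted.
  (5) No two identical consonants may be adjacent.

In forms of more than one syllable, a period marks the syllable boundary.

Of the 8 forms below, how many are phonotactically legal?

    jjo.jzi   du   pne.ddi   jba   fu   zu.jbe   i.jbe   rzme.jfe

2

jjo.jzi — violates constraint 5: adjacent identical consonants /jj/ → phonotactically illegal
du — σ1 onset /d/, coda /∅/ ok → phonotactically legal
pne.ddi — violates constraint 5: adjacent identical consonants /dd/ → phonotactically illegal
jba — violates constraint 1: contains banned sequence /jb/ → phonotactically illegal
fu — violates constraint 3: word begins with /f/ → phonotactically illegal
zu.jbe — violates constraint 1: contains banned sequence /jb/ → phonotactically illegal
i.jbe — violates constraint 1: contains banned sequence /jb/ → phonotactically illegal
rzme.jfe — σ1 onset /rzm/ (3C), coda /∅/ ok; σ2 onset /jf/ (2C), coda /∅/ ok → phonotactically legal
Phonotactically legal: du, rzme.jfe → 2.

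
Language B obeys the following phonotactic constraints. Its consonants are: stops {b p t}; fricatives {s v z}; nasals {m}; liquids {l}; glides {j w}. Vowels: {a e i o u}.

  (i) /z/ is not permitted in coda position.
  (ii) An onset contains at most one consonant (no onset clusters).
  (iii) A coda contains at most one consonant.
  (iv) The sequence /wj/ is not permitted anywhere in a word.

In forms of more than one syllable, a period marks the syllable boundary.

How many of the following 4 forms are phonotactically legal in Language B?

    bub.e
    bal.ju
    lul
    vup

bub.e — σ1 onset /b/, coda /b/ ok; σ2 onset /∅/, coda /∅/ ok → phonotactically legal
bal.ju — σ1 onset /b/, coda /l/ ok; σ2 onset /j/, coda /∅/ ok → phonotactically legal
lul — σ1 onset /l/, coda /l/ ok → phonotactically legal
vup — σ1 onset /v/, coda /p/ ok → phonotactically legal
Phonotactically legal: bub.e, bal.ju, lul, vup → 4.

4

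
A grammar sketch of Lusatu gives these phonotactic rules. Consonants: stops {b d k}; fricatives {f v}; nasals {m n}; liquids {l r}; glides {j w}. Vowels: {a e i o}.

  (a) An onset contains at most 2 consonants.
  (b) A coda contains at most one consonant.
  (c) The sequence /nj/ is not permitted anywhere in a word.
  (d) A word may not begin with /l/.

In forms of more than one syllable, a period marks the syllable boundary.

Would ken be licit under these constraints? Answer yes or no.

ken — σ1 onset /k/, coda /n/ ok → licit

yes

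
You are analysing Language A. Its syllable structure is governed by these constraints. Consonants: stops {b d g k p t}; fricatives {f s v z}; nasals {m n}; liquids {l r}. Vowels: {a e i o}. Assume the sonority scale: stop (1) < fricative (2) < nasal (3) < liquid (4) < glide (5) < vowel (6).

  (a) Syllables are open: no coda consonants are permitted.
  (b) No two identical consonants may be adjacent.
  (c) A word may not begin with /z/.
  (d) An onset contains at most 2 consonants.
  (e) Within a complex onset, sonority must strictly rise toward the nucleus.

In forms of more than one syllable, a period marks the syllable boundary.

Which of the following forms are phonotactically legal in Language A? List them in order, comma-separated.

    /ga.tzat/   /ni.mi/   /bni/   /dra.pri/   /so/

/ga.tzat/ — violates constraint (a): syllable 2 coda /t/ has 1 consonant (> 0) → phonotactically illegal
/ni.mi/ — σ1 onset /n/, coda /∅/ ok; σ2 onset /m/, coda /∅/ ok → phonotactically legal
/bni/ — σ1 onset /bn/ (1→3 rises), coda /∅/ ok → phonotactically legal
/dra.pri/ — σ1 onset /dr/ (1→4 rises), coda /∅/ ok; σ2 onset /pr/ (1→4 rises), coda /∅/ ok → phonotactically legal
/so/ — σ1 onset /s/, coda /∅/ ok → phonotactically legal

/ni.mi/, /bni/, /dra.pri/, /so/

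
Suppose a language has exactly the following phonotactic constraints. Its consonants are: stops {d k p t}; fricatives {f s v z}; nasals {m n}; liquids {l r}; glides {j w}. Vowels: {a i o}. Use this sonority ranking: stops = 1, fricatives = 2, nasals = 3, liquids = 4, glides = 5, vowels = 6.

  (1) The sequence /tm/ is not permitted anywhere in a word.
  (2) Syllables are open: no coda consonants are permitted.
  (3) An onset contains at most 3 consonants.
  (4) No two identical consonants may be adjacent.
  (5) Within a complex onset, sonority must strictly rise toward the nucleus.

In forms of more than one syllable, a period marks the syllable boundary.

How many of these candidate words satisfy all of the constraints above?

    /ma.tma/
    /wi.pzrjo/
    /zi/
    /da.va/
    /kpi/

/ma.tma/ — violates constraint 1: contains banned sequence /tm/ → illicit
/wi.pzrjo/ — violates constraint 3: syllable 2 onset /pzrj/ has 4 consonants (> 3) → illicit
/zi/ — σ1 onset /z/, coda /∅/ ok → licit
/da.va/ — σ1 onset /d/, coda /∅/ ok; σ2 onset /v/, coda /∅/ ok → licit
/kpi/ — violates constraint 5: syllable 1 onset /kp/: /k/ (stop, 1) → /p/ (stop, 1) does not rise → illicit
Licit: /zi/, /da.va/ → 2.

2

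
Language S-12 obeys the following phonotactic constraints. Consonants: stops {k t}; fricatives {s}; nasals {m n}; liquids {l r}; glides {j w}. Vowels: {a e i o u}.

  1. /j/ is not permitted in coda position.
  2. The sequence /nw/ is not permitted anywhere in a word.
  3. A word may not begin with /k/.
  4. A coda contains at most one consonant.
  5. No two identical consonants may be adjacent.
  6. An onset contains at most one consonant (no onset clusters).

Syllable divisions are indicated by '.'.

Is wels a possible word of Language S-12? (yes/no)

wels — violates constraint 4: syllable 1 coda /ls/ has 2 consonants (> 1) → ill-formed

no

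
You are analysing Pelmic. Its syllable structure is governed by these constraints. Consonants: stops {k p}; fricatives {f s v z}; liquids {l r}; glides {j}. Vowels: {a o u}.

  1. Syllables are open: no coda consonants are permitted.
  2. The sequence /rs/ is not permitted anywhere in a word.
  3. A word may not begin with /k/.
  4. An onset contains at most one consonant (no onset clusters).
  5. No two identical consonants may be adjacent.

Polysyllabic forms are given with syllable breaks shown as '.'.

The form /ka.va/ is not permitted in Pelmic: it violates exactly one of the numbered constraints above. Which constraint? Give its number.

3

/ka.va/: word begins with /k/.
This is a violation of constraint 3: "A word may not begin with /k/."
The remaining constraints (1, 2, 4, 5) are satisfied.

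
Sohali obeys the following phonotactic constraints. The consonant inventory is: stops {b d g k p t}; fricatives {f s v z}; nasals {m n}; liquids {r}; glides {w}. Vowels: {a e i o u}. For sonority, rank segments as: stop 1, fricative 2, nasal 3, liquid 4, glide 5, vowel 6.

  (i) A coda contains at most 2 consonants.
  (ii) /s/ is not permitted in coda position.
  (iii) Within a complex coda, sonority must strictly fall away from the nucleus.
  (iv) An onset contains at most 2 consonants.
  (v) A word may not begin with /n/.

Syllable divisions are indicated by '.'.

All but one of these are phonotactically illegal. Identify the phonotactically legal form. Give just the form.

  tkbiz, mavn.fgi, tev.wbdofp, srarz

tkbiz — violates constraint (iv): syllable 1 onset /tkb/ has 3 consonants (> 2) → phonotactically illegal
mavn.fgi — violates constraint (iii): syllable 1 coda /vn/: /v/ (fricative, 2) → /n/ (nasal, 3) does not fall → phonotactically illegal
tev.wbdofp — violates constraint (iv): syllable 2 onset /wbd/ has 3 consonants (> 2) → phonotactically illegal
srarz — σ1 onset /sr/ (2C), coda /rz/ (4→2 falls) ok → phonotactically legal

srarz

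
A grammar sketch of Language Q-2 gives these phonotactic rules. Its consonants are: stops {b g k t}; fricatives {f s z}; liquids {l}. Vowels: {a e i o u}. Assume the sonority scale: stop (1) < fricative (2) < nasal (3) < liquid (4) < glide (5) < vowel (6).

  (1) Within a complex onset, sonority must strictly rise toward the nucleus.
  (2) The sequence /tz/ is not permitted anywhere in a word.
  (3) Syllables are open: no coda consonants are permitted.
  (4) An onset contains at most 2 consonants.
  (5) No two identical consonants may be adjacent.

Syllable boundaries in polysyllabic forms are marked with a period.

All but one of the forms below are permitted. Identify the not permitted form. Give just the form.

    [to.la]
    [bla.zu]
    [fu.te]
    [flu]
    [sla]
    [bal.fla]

[bal.fla]

[to.la] — σ1 onset /t/, coda /∅/ ok; σ2 onset /l/, coda /∅/ ok → permitted
[bla.zu] — σ1 onset /bl/ (1→4 rises), coda /∅/ ok; σ2 onset /z/, coda /∅/ ok → permitted
[fu.te] — σ1 onset /f/, coda /∅/ ok; σ2 onset /t/, coda /∅/ ok → permitted
[flu] — σ1 onset /fl/ (2→4 rises), coda /∅/ ok → permitted
[sla] — σ1 onset /sl/ (2→4 rises), coda /∅/ ok → permitted
[bal.fla] — violates constraint 3: syllable 1 coda /l/ has 1 consonant (> 0) → not permitted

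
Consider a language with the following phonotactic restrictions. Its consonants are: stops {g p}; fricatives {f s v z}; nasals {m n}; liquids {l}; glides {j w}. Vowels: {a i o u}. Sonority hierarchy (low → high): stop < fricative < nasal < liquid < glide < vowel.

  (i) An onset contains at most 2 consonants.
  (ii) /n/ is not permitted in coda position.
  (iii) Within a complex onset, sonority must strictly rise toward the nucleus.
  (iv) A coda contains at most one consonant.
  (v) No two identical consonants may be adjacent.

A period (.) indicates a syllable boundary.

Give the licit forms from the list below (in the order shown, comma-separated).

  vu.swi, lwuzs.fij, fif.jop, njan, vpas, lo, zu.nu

vu.swi, fif.jop, lo, zu.nu

vu.swi — σ1 onset /v/, coda /∅/ ok; σ2 onset /sw/ (2→5 rises), coda /∅/ ok → licit
lwuzs.fij — violates constraint (iv): syllable 1 coda /zs/ has 2 consonants (> 1) → illicit
fif.jop — σ1 onset /f/, coda /f/ ok; σ2 onset /j/, coda /p/ ok → licit
njan — violates constraint (ii): syllable 1 coda contains /n/ → illicit
vpas — violates constraint (iii): syllable 1 onset /vp/: /v/ (fricative, 2) → /p/ (stop, 1) does not rise → illicit
lo — σ1 onset /l/, coda /∅/ ok → licit
zu.nu — σ1 onset /z/, coda /∅/ ok; σ2 onset /n/, coda /∅/ ok → licit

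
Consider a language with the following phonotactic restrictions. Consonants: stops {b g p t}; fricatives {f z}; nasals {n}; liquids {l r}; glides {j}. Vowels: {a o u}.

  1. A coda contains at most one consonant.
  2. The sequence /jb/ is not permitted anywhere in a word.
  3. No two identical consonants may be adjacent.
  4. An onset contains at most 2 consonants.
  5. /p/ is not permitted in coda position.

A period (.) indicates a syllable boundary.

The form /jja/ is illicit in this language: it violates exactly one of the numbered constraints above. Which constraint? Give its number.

/jja/: adjacent identical consonants /jj/.
This is a violation of constraint 3: "No two identical consonants may be adjacent."
The remaining constraints (1, 2, 4, 5) are satisfied.

3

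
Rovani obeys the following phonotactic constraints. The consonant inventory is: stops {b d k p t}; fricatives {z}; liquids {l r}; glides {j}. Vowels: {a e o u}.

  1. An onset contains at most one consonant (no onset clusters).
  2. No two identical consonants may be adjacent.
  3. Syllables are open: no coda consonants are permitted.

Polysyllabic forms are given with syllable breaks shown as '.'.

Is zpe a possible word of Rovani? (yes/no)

zpe — violates constraint 1: syllable 1 onset /zp/ has 2 consonants (> 1) → phonotactically illegal

no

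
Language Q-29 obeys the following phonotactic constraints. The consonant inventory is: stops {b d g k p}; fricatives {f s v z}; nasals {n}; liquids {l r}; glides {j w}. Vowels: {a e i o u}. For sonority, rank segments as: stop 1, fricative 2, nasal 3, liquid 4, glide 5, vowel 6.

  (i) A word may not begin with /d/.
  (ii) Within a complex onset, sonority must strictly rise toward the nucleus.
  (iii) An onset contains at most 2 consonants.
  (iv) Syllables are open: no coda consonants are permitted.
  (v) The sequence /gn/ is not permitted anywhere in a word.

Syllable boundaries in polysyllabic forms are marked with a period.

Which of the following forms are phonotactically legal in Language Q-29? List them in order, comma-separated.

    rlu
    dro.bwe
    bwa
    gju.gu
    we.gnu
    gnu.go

rlu — violates constraint (ii): syllable 1 onset /rl/: /r/ (liquid, 4) → /l/ (liquid, 4) does not rise → phonotactically illegal
dro.bwe — violates constraint (i): word begins with /d/ → phonotactically illegal
bwa — σ1 onset /bw/ (1→5 rises), coda /∅/ ok → phonotactically legal
gju.gu — σ1 onset /gj/ (1→5 rises), coda /∅/ ok; σ2 onset /g/, coda /∅/ ok → phonotactically legal
we.gnu — violates constraint (v): contains banned sequence /gn/ → phonotactically illegal
gnu.go — violates constraint (v): contains banned sequence /gn/ → phonotactically illegal

bwa, gju.gu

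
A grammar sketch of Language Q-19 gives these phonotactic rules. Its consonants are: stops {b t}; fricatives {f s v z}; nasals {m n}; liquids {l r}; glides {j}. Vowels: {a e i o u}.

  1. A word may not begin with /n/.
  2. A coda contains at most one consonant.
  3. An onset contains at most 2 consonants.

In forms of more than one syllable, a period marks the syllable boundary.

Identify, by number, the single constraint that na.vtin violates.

1

na.vtin: word begins with /n/.
This is a violation of constraint 1: "A word may not begin with /n/."
The remaining constraints (2, 3) are satisfied.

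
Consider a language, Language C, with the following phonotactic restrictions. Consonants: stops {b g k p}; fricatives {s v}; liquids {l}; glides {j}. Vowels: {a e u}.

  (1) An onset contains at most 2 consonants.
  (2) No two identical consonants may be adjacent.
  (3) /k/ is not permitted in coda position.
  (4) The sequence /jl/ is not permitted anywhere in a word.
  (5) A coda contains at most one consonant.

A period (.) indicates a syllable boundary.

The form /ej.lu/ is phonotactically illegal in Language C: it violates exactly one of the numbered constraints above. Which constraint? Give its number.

4

/ej.lu/: contains banned sequence /jl/.
This is a violation of constraint 4: "The sequence /jl/ is not permitted anywhere in a word."
The remaining constraints (1, 2, 3, 5) are satisfied.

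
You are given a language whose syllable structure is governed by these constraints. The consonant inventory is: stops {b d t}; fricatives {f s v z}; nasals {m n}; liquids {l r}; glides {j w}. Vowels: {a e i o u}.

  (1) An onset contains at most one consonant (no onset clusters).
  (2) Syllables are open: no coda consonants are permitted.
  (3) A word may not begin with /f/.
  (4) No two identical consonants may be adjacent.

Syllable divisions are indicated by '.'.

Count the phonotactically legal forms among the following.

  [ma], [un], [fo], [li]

[ma] — σ1 onset /m/, coda /∅/ ok → phonotactically legal
[un] — violates constraint 2: syllable 1 coda /n/ has 1 consonant (> 0) → phonotactically illegal
[fo] — violates constraint 3: word begins with /f/ → phonotactically illegal
[li] — σ1 onset /l/, coda /∅/ ok → phonotactically legal
Phonotactically legal: [ma], [li] → 2.

2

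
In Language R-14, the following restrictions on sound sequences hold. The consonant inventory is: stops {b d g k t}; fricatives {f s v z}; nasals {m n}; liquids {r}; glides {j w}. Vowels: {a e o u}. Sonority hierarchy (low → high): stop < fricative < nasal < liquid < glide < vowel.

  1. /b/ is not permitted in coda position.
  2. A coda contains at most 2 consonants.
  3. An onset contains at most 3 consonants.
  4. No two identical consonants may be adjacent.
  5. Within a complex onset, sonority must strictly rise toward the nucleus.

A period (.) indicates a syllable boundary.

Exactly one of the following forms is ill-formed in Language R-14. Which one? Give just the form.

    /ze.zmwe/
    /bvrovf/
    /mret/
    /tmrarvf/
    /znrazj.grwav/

/ze.zmwe/ — σ1 onset /z/, coda /∅/ ok; σ2 onset /zmw/ (2→3→5 rises), coda /∅/ ok → well-formed
/bvrovf/ — σ1 onset /bvr/ (1→2→4 rises), coda /vf/ (2C) ok → well-formed
/mret/ — σ1 onset /mr/ (3→4 rises), coda /t/ ok → well-formed
/tmrarvf/ — violates constraint 2: syllable 1 coda /rvf/ has 3 consonants (> 2) → ill-formed
/znrazj.grwav/ — σ1 onset /znr/ (2→3→4 rises), coda /zj/ (2C) ok; σ2 onset /grw/ (1→4→5 rises), coda /v/ ok → well-formed

/tmrarvf/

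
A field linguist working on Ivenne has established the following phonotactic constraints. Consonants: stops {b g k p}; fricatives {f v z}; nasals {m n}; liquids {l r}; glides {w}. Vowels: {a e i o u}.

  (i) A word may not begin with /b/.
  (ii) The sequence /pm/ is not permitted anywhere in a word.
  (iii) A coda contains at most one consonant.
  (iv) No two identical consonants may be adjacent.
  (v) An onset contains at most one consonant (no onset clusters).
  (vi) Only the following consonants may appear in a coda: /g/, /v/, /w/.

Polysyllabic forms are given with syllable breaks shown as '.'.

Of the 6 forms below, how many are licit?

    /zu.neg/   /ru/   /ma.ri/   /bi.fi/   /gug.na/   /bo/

4

/zu.neg/ — σ1 onset /z/, coda /∅/ ok; σ2 onset /n/, coda /g/ ok → licit
/ru/ — σ1 onset /r/, coda /∅/ ok → licit
/ma.ri/ — σ1 onset /m/, coda /∅/ ok; σ2 onset /r/, coda /∅/ ok → licit
/bi.fi/ — violates constraint (i): word begins with /b/ → illicit
/gug.na/ — σ1 onset /g/, coda /g/ ok; σ2 onset /n/, coda /∅/ ok → licit
/bo/ — violates constraint (i): word begins with /b/ → illicit
Licit: /zu.neg/, /ru/, /ma.ri/, /gug.na/ → 4.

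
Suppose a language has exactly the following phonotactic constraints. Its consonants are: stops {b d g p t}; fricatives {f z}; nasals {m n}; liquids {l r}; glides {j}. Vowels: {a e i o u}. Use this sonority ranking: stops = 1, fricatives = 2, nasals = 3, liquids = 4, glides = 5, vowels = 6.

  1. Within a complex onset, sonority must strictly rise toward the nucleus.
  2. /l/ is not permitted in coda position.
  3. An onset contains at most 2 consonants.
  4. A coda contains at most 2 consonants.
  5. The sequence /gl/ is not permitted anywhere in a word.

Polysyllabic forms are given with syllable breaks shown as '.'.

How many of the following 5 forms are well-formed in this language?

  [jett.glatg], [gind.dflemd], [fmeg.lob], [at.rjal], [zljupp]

[jett.glatg] — violates constraint 5: contains banned sequence /gl/ → ill-formed
[gind.dflemd] — violates constraint 3: syllable 2 onset /dfl/ has 3 consonants (> 2) → ill-formed
[fmeg.lob] — violates constraint 5: contains banned sequence /gl/ → ill-formed
[at.rjal] — violates constraint 2: syllable 2 coda contains /l/ → ill-formed
[zljupp] — violates constraint 3: syllable 1 onset /zlj/ has 3 consonants (> 2) → ill-formed
No form is well-formed → 0.

0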